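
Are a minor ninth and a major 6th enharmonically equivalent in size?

13 semitones (minor ninth) vs 9 semitones (major sixth): not equal.

No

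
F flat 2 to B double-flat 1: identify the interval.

P5

Descending from Fb2 to Bbb1 is the same interval as ascending Bbb1 to Fb2.
B to F spans five letter names (B-C-D-E-F), so the interval is some kind of fifth.
Bbb1 to Fb2 is 7 semitones, matching the perfect fifth exactly, so the quality is perfect.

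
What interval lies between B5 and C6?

m2

B to C spans two letter names (B-C) — that makes it a second of some quality.
At 1 semitone, B5→C6 falls one short of a major second: minor.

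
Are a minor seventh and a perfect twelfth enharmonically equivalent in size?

No

A minor seventh is 10 semitones but a perfect twelfth is 19 semitones — different sizes.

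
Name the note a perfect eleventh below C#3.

Four letters down from C (plus an octave) reaches G.
Moving 17 semitones down from C#3 (the size of a perfect eleventh) reaches G#1.

G#1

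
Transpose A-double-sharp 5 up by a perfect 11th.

D-double-sharp 7

Counting four letter names plus an octave up from A lands on D.
Moving 17 semitones up from A##5 (the size of a perfect eleventh) reaches D##7.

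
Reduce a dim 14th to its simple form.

diminished 7th

Subtracting seven from the interval number removes an octave: 14 − 7 = 7.
That makes a diminished fourteenth a compound diminished seventh — an octave plus a diminished seventh.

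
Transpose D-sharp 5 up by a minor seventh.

Seven letter names up from D: C.
A minor seventh is 10 semitones; 10 semitones up from D#5 gives C#6.

C-sharp 6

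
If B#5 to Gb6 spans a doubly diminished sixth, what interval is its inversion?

The rule of nine gives the new number: 9 − 6 = 3, so a sixth becomes a third.
Quality inverts too: doubly diminished becomes doubly augmented. That makes the inversion a doubly augmented third.

doubly augmented 3rd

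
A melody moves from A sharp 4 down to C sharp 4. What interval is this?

Descending from A#4 to C#4 is the same interval as ascending C#4 to A#4.
C to A spans six letter names (C-D-E-F-G-A), so the interval is some kind of sixth.
Counting semitones, C#4→A#4 is 9, which is the major sixth.

major sixth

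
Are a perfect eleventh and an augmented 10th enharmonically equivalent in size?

Both span 17 semitones: a perfect eleventh and an augmented tenth are the same chromatic distance.

Yes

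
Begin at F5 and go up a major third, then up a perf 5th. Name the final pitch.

E6

A major third up from F5 is A5.
A perfect fifth up from A5 is E6.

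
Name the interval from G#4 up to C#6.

perfect eleventh

G to C spans four letter names (G-A-B-C), plus an octave — that makes it an eleventh of some quality.
G#4 to C#6 is 17 semitones, matching the perfect eleventh exactly, so the quality is perfect.
(Equivalently, a compound perfect fourth: a perfect fourth plus an octave.)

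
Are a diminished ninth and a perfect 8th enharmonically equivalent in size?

Yes

Both span 12 semitones: a diminished ninth and a perfect octave are the same chromatic distance.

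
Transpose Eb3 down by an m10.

C2

Counting three letter names plus an octave down from E lands on C.
A minor tenth is 15 semitones; 15 semitones down from Eb3 gives C2.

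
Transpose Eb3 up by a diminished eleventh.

Abb4

Counting four letter names plus an octave up from E lands on A.
A diminished eleventh is 16 semitones; 16 semitones up from Eb3 gives Abb4.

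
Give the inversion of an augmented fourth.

diminished 5th

Interval numbers invert to sum to nine: 4 + 5 = 9, so a fourth inverts to a fifth.
And augmented becomes diminished under inversion, so we get a diminished fifth.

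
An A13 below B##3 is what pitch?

Counting six letter names plus an octave down from B lands on D.
Moving 22 semitones down from B##3 (the size of an augmented thirteenth) reaches D#2.

D#2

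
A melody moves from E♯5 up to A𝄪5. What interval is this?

E to A spans four letter names (E-F-G-A): a fourth.
The perfect fourth is 5 semitones; here we have 6, one semitone wider: augmented.

augmented 4th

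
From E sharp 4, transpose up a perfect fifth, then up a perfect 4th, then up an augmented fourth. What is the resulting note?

A double-sharp 5

A perfect fifth up from E#4 is B#4.
Up a perfect fourth from B#4: E#5 (5 semitones up).
E#5 up an augmented fourth → A##5 (6 semitones).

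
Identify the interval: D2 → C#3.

D to C spans seven letter names (D-E-F-G-A-B-C) — that makes it a seventh of some quality.
D2 to C#3 is 11 semitones, matching the major seventh exactly, so the quality is major.

major seventh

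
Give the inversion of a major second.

Interval numbers invert to sum to nine: 2 + 7 = 9, so a second inverts to a seventh.
Quality inverts too: major becomes minor. That makes the inversion a minor seventh.

m7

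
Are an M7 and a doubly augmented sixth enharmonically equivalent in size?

Both span 11 semitones: a major seventh and a doubly augmented sixth are the same chromatic distance.

Yes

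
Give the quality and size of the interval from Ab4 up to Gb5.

A to G spans seven letter names (A-B-C-D-E-F-G) — that makes it a seventh of some quality.
At 10 semitones, Ab4→Gb5 falls one short of a major seventh: minor.

m7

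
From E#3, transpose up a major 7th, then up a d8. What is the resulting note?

D#5

E#3 up a major seventh → D##4 (11 semitones).
D##4 up a diminished octave → D#5 (11 semitones).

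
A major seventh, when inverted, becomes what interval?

Interval numbers invert to sum to nine: 7 + 2 = 9, so a seventh inverts to a second.
And major becomes minor under inversion, so we get a minor second.

m2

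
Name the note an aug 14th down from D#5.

Counting seven letter names plus an octave down from D lands on E.
An augmented fourteenth spans 24 semitones, so from D#5 the target pitch is Eb3.

Eb3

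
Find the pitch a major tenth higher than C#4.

E#5

Three letters up from C (plus an octave) reaches E.
A major tenth spans 16 semitones, so from C#4 the target pitch is E#5.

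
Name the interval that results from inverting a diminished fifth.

augmented fourth

Inverted interval numbers add to nine, so a fifth pairs with a fourth (5 + 4 = 9).
The quality also flips — diminished becomes augmented — giving an augmented fourth.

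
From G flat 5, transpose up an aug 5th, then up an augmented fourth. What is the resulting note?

Gb5 up an augmented fifth → D6 (8 semitones).
D6 up an augmented fourth → G#6 (6 semitones).

G sharp 6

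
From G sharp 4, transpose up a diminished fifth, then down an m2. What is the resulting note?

G#4 up a diminished fifth → D5 (6 semitones).
A minor second down from D5 is C#5.

C sharp 5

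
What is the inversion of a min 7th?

Inverted interval numbers add to nine, so a seventh pairs with a second (7 + 2 = 9).
And minor becomes major under inversion, so we get a major second.

major 2nd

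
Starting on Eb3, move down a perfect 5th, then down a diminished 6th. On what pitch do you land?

A perfect fifth down from Eb3 is Ab2.
A diminished sixth down from Ab2 is C#2.

C#2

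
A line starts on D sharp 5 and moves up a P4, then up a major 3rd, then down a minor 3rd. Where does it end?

Up a perfect fourth from D#5: G#5 (5 semitones up).
G#5 up a major third → B#5 (4 semitones).
A minor third down from B#5 is G##5.

G double-sharp 5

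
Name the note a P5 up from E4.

B4

Five letter names up from E: B.
A perfect fifth is 7 semitones; 7 semitones up from E4 gives B4.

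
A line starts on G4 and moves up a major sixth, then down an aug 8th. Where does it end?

G4 up a major sixth → E5 (9 semitones).
An augmented octave down from E5 is Eb4.

Eb4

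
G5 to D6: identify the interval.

perfect fifth

G to D spans five letter names (G-A-B-C-D) — that makes it a fifth of some quality.
Counting semitones, G5→D6 is 7, which is the perfect fifth.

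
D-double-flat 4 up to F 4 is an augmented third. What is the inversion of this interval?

The rule of nine gives the new number: 9 − 3 = 6, so a third becomes a sixth.
And augmented becomes diminished under inversion, so we get a diminished sixth.

diminished 6th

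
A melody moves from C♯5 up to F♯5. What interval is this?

perfect fourth

C to F spans four letter names (C-D-E-F), so the interval is some kind of fourth.
The perfect fourth spans 5 semitones, and C#5 to F#5 is exactly 5 semitones — so this is a perfect fourth.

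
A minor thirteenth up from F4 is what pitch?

Six letters up from F (plus an octave) reaches D.
A minor thirteenth spans 20 semitones, so from F4 the target pitch is Db6.

Db6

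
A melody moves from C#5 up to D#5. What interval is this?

major 2nd

C to D spans two letter names (C-D) — that makes it a second of some quality.
The major second spans 2 semitones, and C#5 to D#5 is exactly 2 semitones — so this is a major second.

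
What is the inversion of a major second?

The rule of nine gives the new number: 9 − 2 = 7, so a second becomes a seventh.
The quality also flips — major becomes minor — giving a minor seventh.

minor 7th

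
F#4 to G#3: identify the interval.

minor seventh

Descending from F#4 to G#3 is the same interval as ascending G#3 to F#4.
G to F spans seven letter names (G-A-B-C-D-E-F): a seventh.
G#3 to F#4 is 10 semitones, a half step short of the major seventh (11), so this is minor.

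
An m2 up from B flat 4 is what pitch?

C flat 5

Counting two letter names up from B lands on C.
Moving 1 semitone up from Bb4 (the size of a minor second) reaches Cb5.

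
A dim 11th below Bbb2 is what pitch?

F1

Counting four letter names plus an octave down from B lands on F.
A diminished eleventh spans 16 semitones, so from Bbb2 the target pitch is F1.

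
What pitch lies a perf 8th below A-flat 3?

For an octave the letter name doesn't change: still A, an octave down.
A perfect octave spans 12 semitones, so from Ab3 the target pitch is Ab2.

A-flat 2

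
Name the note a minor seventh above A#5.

G#6

Counting seven letter names up from A lands on G.
Moving 10 semitones up from A#5 (the size of a minor seventh) reaches G#6.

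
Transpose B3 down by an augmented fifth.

Eb3

Counting five letter names down from B lands on E.
An augmented fifth is 8 semitones; 8 semitones down from B3 gives Eb3.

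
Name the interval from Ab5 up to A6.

augmented octave

A to A is the same letter name, plus an octave, so the interval is some kind of octave.
A perfect octave would be 12 semitones; Ab5 to A6 is 13, one semitone wider, so the interval is augmented.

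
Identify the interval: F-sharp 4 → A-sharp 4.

M3

F to A spans three letter names (F-G-A), so the interval is some kind of third.
Counting semitones, F#4→A#4 is 4, which is the major third.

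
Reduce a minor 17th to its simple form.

Each octave removed subtracts seven from the number: 17 − 14 = 3.
That makes a minor seventeenth a compound minor third — 2 octaves plus a minor third.

m3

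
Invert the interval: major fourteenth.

minor second

First reduce the compound major fourteenth to its simple form, a major seventh.
The rule of nine gives the new number: 9 − 7 = 2, so a seventh becomes a second.
And major becomes minor under inversion, so we get a minor second.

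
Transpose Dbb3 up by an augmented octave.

The letter stays D (same as the start), shifted an octave up.
Moving 13 semitones up from Dbb3 (the size of an augmented octave) reaches Db4.

Db4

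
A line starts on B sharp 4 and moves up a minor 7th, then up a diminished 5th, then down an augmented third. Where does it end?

C flat 6

Up a minor seventh from B#4: A#5 (10 semitones up).
A diminished fifth up from A#5 is E6.
An augmented third down from E6 is Cb6.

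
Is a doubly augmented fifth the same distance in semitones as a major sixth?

Yes

A doubly augmented fifth spans 9 semitones, and a major sixth also spans 9 semitones — they're enharmonic.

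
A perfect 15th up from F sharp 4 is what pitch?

A fifteenth keeps the letter name F, two octaves up from F.
Moving 24 semitones up from F#4 (the size of a perfect fifteenth) reaches F#6.

F sharp 6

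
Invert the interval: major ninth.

First reduce the compound major ninth to its simple form, a major second.
Interval numbers invert to sum to nine: 2 + 7 = 9, so a second inverts to a seventh.
The quality also flips — major becomes minor — giving a minor seventh.

minor 7th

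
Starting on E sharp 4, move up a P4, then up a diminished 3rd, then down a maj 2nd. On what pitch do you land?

E#4 up a perfect fourth → A#4 (5 semitones).
Up a diminished third from A#4: C5 (2 semitones up).
A major second down from C5 is Bb4.

B flat 4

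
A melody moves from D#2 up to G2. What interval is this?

D to G spans four letter names (D-E-F-G), so the interval is some kind of fourth.
A perfect fourth would be 5 semitones; D#2 to G2 is 4, one semitone narrower, so the interval is diminished.

diminished fourth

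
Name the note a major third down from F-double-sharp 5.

D-sharp 5

Three letter names down from F: D.
Moving 4 semitones down from F##5 (the size of a major third) reaches D#5.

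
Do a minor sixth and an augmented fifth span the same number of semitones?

Yes

Both span 8 semitones: a minor sixth and an augmented fifth are the same chromatic distance.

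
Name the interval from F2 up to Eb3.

F to E spans seven letter names (F-G-A-B-C-D-E) — that makes it a seventh of some quality.
At 10 semitones, F2→Eb3 falls one short of a major seventh: minor.

minor seventh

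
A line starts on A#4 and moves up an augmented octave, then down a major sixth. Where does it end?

C##5

A#4 up an augmented octave → A##5 (13 semitones).
A major sixth down from A##5 is C##5.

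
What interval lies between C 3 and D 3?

C to D spans two letter names (C-D), so the interval is some kind of second.
Counting semitones, C3→D3 is 2, which is the major second.

major 2nd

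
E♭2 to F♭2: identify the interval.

E to F spans two letter names (E-F) — that makes it a second of some quality.
At 1 semitone, Eb2→Fb2 falls one short of a major second: minor.

minor 2nd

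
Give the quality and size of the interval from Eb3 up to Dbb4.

diminished seventh

E to D spans seven letter names (E-F-G-A-B-C-D): a seventh.
Eb3 to Dbb4 spans 9 semitones — two semitones narrower than the major seventh (11) — giving a diminished seventh.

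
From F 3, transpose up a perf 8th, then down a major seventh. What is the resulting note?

G flat 3

Up a perfect octave from F3: F4 (12 semitones up).
F4 down a major seventh → Gb3 (11 semitones).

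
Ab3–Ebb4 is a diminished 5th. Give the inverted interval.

A4

The rule of nine gives the new number: 9 − 5 = 4, so a fifth becomes a fourth.
The quality also flips — diminished becomes augmented — giving an augmented fourth.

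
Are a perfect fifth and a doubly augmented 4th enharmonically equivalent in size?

Both span 7 semitones: a perfect fifth and a doubly augmented fourth are the same chromatic distance.

Yes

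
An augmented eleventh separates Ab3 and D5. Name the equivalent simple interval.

Subtracting seven from the interval number removes an octave: 11 − 7 = 4.
Quality carries through unchanged, so the simple form is an augmented fourth.

augmented fourth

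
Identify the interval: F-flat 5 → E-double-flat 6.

F to E spans seven letter names (F-G-A-B-C-D-E) — that makes it a seventh of some quality.
A major seventh would be 11 semitones, but Fb5 to Ebb6 is 10 — one semitone narrower, making it a minor seventh.

m7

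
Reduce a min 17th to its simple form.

Each octave removed subtracts seven from the number: 17 − 14 = 3.
So a minor seventeenth is 2 octaves plus a minor third. The quality is unchanged.

minor third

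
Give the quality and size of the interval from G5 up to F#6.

G to F spans seven letter names (G-A-B-C-D-E-F): a seventh.
The major seventh spans 11 semitones, and G5 to F#6 is exactly 11 semitones — so this is a major seventh.

M7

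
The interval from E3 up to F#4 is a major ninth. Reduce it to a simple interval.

M2

Take out an octave (7 from the number): 9 − 7 = 2.
That makes a major ninth a compound major second — an octave plus a major second.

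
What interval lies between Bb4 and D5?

B to D spans three letter names (B-C-D), so the interval is some kind of third.
Bb4 to D5 is 4 semitones, matching the major third exactly, so the quality is major.

major 3rd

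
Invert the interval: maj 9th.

minor 7th

First reduce the compound major ninth to its simple form, a major second.
Interval numbers invert to sum to nine: 2 + 7 = 9, so a second inverts to a seventh.
The quality also flips — major becomes minor — giving a minor seventh.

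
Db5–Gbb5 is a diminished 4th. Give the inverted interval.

A5

Inverted interval numbers add to nine, so a fourth pairs with a fifth (4 + 5 = 9).
And diminished becomes augmented under inversion, so we get an augmented fifth.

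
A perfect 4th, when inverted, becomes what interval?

Inverted interval numbers add to nine, so a fourth pairs with a fifth (4 + 5 = 9).
Quality inverts too: perfect stays perfect. That makes the inversion a perfect fifth.

perfect fifth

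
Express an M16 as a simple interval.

M2

Each octave removed subtracts seven from the number: 16 − 14 = 2.
That makes a major sixteenth a compound major second — 2 octaves plus a major second.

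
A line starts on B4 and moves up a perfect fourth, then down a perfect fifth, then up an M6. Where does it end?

B4 up a perfect fourth → E5 (5 semitones).
Down a perfect fifth from E5: A4 (7 semitones down).
Up a major sixth from A4: F#5 (9 semitones up).

F#5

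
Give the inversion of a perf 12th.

First reduce the compound perfect twelfth to its simple form, a perfect fifth.
Interval numbers invert to sum to nine: 5 + 4 = 9, so a fifth inverts to a fourth.
The quality also flips — perfect stays perfect — giving a perfect fourth.

perfect 4th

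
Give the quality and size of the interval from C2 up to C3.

perfect 8th

C to C is the same letter name, plus an octave — that makes it an octave of some quality.
The perfect octave spans 12 semitones, and C2 to C3 is exactly 12 semitones — so this is a perfect octave.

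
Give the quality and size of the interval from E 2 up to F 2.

minor second

E to F spans two letter names (E-F), so the interval is some kind of second.
E2 to F2 is 1 semitone, a half step short of the major second (2), so this is minor.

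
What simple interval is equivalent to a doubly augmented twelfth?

doubly augmented fifth

Each octave removed subtracts seven from the number: 12 − 7 = 5.
Quality carries through unchanged, so the simple form is a doubly augmented fifth.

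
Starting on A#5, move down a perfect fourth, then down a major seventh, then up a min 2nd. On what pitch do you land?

G4

A#5 down a perfect fourth → E#5 (5 semitones).
A major seventh down from E#5 is F#4.
Up a minor second from F#4: G4 (1 semitone up).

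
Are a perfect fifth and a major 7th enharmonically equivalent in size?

No

A perfect fifth spans 7 semitones; a major seventh spans 11 semitones. They differ by 4.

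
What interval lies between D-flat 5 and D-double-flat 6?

diminished 8th

D to D is the same letter name, plus an octave, so the interval is some kind of octave.
Db5 to Dbb6 spans 11 semitones — one semitone narrower than the perfect octave (12) — giving a diminished octave.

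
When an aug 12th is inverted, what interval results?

First reduce the compound augmented twelfth to its simple form, an augmented fifth.
Interval numbers invert to sum to nine: 5 + 4 = 9, so a fifth inverts to a fourth.
Quality inverts too: augmented becomes diminished. That makes the inversion a diminished fourth.

diminished fourth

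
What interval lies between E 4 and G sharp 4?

E to G spans three letter names (E-F-G) — that makes it a third of some quality.
Counting semitones, E4→G#4 is 4, which is the major third.

major third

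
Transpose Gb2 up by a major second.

Counting two letter names up from G lands on A.
A major second spans 2 semitones, so from Gb2 the target pitch is Ab2.

Ab2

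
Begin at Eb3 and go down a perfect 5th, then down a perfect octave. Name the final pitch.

Ab1

A perfect fifth down from Eb3 is Ab2.
A perfect octave down from Ab2 is Ab1.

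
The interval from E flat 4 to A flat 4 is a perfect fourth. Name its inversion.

Inverted interval numbers add to nine, so a fourth pairs with a fifth (4 + 5 = 9).
And perfect stays perfect under inversion, so we get a perfect fifth.

perfect 5th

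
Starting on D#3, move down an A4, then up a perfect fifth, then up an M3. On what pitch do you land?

D#3 down an augmented fourth → A2 (6 semitones).
A2 up a perfect fifth → E3 (7 semitones).
E3 up a major third → G#3 (4 semitones).

G#3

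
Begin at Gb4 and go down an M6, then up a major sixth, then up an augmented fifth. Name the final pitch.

D5

Down a major sixth from Gb4: Bbb3 (9 semitones down).
A major sixth up from Bbb3 is Gb4.
An augmented fifth up from Gb4 is D5.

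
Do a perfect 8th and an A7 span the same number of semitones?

Yes

Both span 12 semitones: a perfect octave and an augmented seventh are the same chromatic distance.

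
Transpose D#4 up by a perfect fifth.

Five letter names up from D: A.
A perfect fifth is 7 semitones; 7 semitones up from D#4 gives A#4.

A#4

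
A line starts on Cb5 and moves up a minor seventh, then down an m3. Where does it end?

A minor seventh up from Cb5 is Bbb5.
Bbb5 down a minor third → Gb5 (3 semitones).

Gb5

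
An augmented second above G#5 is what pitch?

A##5

Two letter names up from G: A.
Moving 3 semitones up from G#5 (the size of an augmented second) reaches A##5.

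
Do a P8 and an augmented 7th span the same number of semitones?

Yes

A perfect octave = 12 semitones = an augmented seventh; enharmonically equal.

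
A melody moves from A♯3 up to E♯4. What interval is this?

P5

A to E spans five letter names (A-B-C-D-E): a fifth.
Counting semitones, A#3→E#4 is 7, which is the perfect fifth.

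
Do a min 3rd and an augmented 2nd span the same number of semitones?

Yes

A minor third spans 3 semitones, and an augmented second also spans 3 semitones — they're enharmonic.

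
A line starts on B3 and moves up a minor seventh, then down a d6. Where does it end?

Up a minor seventh from B3: A4 (10 semitones up).
A diminished sixth down from A4 is C##4.

C##4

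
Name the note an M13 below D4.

Counting six letter names plus an octave down from D lands on F.
Moving 21 semitones down from D4 (the size of a major thirteenth) reaches F2.

F2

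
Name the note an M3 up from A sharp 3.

Three letter names up from A: C.
Moving 4 semitones up from A#3 (the size of a major third) reaches C##4.

C double-sharp 4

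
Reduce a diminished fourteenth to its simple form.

Take out an octave (7 from the number): 14 − 7 = 7.
That makes a diminished fourteenth a compound diminished seventh — an octave plus a diminished seventh.

d7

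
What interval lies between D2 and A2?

D to A spans five letter names (D-E-F-G-A), so the interval is some kind of fifth.
D2 to A2 is 7 semitones, matching the perfect fifth exactly, so the quality is perfect.

P5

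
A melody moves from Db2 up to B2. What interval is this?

D to B spans six letter names (D-E-F-G-A-B): a sixth.
Db2 to B2 spans 10 semitones — one semitone wider than the major sixth (9) — giving an augmented sixth.

augmented 6th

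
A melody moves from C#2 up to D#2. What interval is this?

C to D spans two letter names (C-D), so the interval is some kind of second.
The major second spans 2 semitones, and C#2 to D#2 is exactly 2 semitones — so this is a major second.

major second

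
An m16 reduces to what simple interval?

minor 2nd

Take out 2 octaves (14 from the number): 16 − 14 = 2.
That makes a minor sixteenth a compound minor second — 2 octaves plus a minor second.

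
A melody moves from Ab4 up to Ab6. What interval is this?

A to A is the same letter name, plus 2 octaves: a fifteenth.
The perfect fifteenth spans 24 semitones, and Ab4 to Ab6 is exactly 24 semitones — so this is a perfect fifteenth.
(Equivalently, a compound perfect octave: a perfect octave plus an octave.)

P15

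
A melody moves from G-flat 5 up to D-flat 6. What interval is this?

G to D spans five letter names (G-A-B-C-D) — that makes it a fifth of some quality.
Gb5 to Db6 is 7 semitones, matching the perfect fifth exactly, so the quality is perfect.

perfect fifth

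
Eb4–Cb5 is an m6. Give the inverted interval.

Inverted interval numbers add to nine, so a sixth pairs with a third (6 + 3 = 9).
Quality inverts too: minor becomes major. That makes the inversion a major third.

major third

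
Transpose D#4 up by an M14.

Seven letters up from D (plus an octave) reaches C.
A major fourteenth is 23 semitones; 23 semitones up from D#4 gives C##6.

C##6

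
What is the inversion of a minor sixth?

major third

The rule of nine gives the new number: 9 − 6 = 3, so a sixth becomes a third.
And minor becomes major under inversion, so we get a major third.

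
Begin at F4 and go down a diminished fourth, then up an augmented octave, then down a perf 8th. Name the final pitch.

Down a diminished fourth from F4: C#4 (4 semitones down).
Up an augmented octave from C#4: C##5 (13 semitones up).
C##5 down a perfect octave → C##4 (12 semitones).

C##4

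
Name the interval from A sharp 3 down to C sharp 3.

major sixth

Descending from A#3 to C#3 is the same interval as ascending C#3 to A#3.
C to A spans six letter names (C-D-E-F-G-A), so the interval is some kind of sixth.
C#3 to A#3 is 9 semitones, matching the major sixth exactly, so the quality is major.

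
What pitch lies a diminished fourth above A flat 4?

D double-flat 5

The fourth takes the letter from A up to D.
A diminished fourth spans 4 semitones, so from Ab4 the target pitch is Dbb5.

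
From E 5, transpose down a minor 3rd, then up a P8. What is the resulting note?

C sharp 6

Down a minor third from E5: C#5 (3 semitones down).
Up a perfect octave from C#5: C#6 (12 semitones up).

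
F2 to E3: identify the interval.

M7

F to E spans seven letter names (F-G-A-B-C-D-E) — that makes it a seventh of some quality.
F2 to E3 is 11 semitones, matching the major seventh exactly, so the quality is major.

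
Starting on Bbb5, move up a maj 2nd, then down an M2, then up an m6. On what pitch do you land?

A major second up from Bbb5 is Cb6.
Cb6 down a major second → Bbb5 (2 semitones).
A minor sixth up from Bbb5 is Gbb6.

Gbb6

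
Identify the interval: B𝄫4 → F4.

Descending from Bbb4 to F4 is the same interval as ascending F4 to Bbb4.
F to B spans four letter names (F-G-A-B) — that makes it a fourth of some quality.
The perfect fourth is 5 semitones; here we have 4, one semitone narrower: diminished.

d4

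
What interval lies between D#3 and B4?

minor thirteenth

D to B spans six letter names (D-E-F-G-A-B), plus an octave — that makes it a thirteenth of some quality.
At 20 semitones, D#3→B4 falls one short of a major thirteenth: minor.
(Equivalently, a compound minor sixth: a minor sixth plus an octave.)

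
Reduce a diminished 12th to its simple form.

d5

Subtracting seven from the interval number removes an octave: 12 − 7 = 5.
So a diminished twelfth is an octave plus a diminished fifth. The quality is unchanged.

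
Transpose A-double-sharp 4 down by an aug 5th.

D-sharp 4

Five letter names down from A: D.
An augmented fifth is 8 semitones; 8 semitones down from A##4 gives D#4.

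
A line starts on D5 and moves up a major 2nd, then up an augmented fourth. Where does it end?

Up a major second from D5: E5 (2 semitones up).
An augmented fourth up from E5 is A#5.

A#5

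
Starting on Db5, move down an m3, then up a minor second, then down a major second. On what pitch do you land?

Db5 down a minor third → Bb4 (3 semitones).
Up a minor second from Bb4: Cb5 (1 semitone up).
A major second down from Cb5 is Bbb4.

Bbb4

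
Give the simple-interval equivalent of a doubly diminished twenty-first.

Subtracting seven from the interval number removes an octave: 21 − 14 = 7.
That makes a doubly diminished twenty-first a compound doubly diminished seventh — 2 octaves plus a doubly diminished seventh.

doubly diminished seventh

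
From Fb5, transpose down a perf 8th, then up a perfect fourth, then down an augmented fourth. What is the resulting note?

Fb5 down a perfect octave → Fb4 (12 semitones).
A perfect fourth up from Fb4 is Bbb4.
Down an augmented fourth from Bbb4: Fbb4 (6 semitones down).

Fbb4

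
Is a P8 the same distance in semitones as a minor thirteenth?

No

12 semitones (perfect octave) vs 20 semitones (minor thirteenth): not equal.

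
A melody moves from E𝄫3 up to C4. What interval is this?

E to C spans six letter names (E-F-G-A-B-C) — that makes it a sixth of some quality.
Ebb3 to C4 spans 10 semitones — one semitone wider than the major sixth (9) — giving an augmented sixth.

augmented 6th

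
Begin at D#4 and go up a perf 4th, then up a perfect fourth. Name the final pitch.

D#4 up a perfect fourth → G#4 (5 semitones).
G#4 up a perfect fourth → C#5 (5 semitones).

C#5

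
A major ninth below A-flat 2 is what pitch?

G-flat 1

Two letters down from A (plus an octave) reaches G.
A major ninth spans 14 semitones, so from Ab2 the target pitch is Gb1.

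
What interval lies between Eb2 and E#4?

doubly augmented 15th

E to E is the same letter name, plus 2 octaves: a fifteenth.
Eb2 to E#4 spans 26 semitones — two semitones wider than the perfect fifteenth (24) — giving a doubly augmented fifteenth.
(Equivalently, a compound doubly augmented octave: a doubly augmented octave plus an octave.)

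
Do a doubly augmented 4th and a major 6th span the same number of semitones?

No

A doubly augmented fourth spans 7 semitones; a major sixth spans 9 semitones. They differ by 2.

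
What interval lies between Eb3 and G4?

E to G spans three letter names (E-F-G), plus an octave: a tenth.
The major tenth spans 16 semitones, and Eb3 to G4 is exactly 16 semitones — so this is a major tenth.
(Equivalently, a compound major third: a major third plus an octave.)

major tenth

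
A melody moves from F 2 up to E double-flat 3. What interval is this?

F to E spans seven letter names (F-G-A-B-C-D-E), so the interval is some kind of seventh.
A major seventh would be 11 semitones; F2 to Ebb3 is 9, two semitones narrower, so the interval is diminished.

diminished seventh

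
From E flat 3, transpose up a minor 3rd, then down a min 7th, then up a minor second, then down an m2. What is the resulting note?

A flat 2

Eb3 up a minor third → Gb3 (3 semitones).
A minor seventh down from Gb3 is Ab2.
Ab2 up a minor second → Bbb2 (1 semitone).
A minor second down from Bbb2 is Ab2.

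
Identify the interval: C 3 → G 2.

Descending from C3 to G2 is the same interval as ascending G2 to C3.
G to C spans four letter names (G-A-B-C) — that makes it a fourth of some quality.
G2 to C3 is 5 semitones, matching the perfect fourth exactly, so the quality is perfect.

P4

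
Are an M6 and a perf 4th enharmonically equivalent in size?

No

A major sixth spans 9 semitones; a perfect fourth spans 5 semitones. They differ by 4.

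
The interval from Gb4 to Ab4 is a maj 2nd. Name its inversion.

minor seventh

Inverted interval numbers add to nine, so a second pairs with a seventh (2 + 7 = 9).
Quality inverts too: major becomes minor. That makes the inversion a minor seventh.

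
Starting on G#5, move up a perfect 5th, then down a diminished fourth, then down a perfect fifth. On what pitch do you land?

D##5

Up a perfect fifth from G#5: D#6 (7 semitones up).
A diminished fourth down from D#6 is A##5.
A perfect fifth down from A##5 is D##5.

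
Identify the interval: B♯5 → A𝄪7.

major fourteenth

B to A spans seven letter names (B-C-D-E-F-G-A), plus an octave, so the interval is some kind of fourteenth.
The major fourteenth spans 23 semitones, and B#5 to A##7 is exactly 23 semitones — so this is a major fourteenth.
(Equivalently, a compound major seventh: a major seventh plus an octave.)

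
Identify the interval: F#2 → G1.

major seventh

Descending from F#2 to G1 is the same interval as ascending G1 to F#2.
G to F spans seven letter names (G-A-B-C-D-E-F), so the interval is some kind of seventh.
The major seventh spans 11 semitones, and G1 to F#2 is exactly 11 semitones — so this is a major seventh.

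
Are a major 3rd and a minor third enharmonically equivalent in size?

No

A major third spans 4 semitones; a minor third spans 3 semitones. They differ by 1.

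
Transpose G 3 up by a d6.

Counting six letter names up from G lands on E.
Moving 7 semitones up from G3 (the size of a diminished sixth) reaches Ebb4.

E double-flat 4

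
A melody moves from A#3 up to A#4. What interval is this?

A to A is the same letter name, plus an octave — that makes it an octave of some quality.
A#3 to A#4 is 12 semitones, matching the perfect octave exactly, so the quality is perfect.

perfect octave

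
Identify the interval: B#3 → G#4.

B to G spans six letter names (B-C-D-E-F-G) — that makes it a sixth of some quality.
B#3 to G#4 is 8 semitones, a half step short of the major sixth (9), so this is minor.

minor sixth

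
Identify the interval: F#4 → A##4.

augmented third

F to A spans three letter names (F-G-A): a third.
The major third is 4 semitones; here we have 5, one semitone wider: augmented.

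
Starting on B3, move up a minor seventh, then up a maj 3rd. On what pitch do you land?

B3 up a minor seventh → A4 (10 semitones).
Up a major third from A4: C#5 (4 semitones up).

C#5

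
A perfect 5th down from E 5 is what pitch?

A 4

The fifth takes the letter from E down to A.
A perfect fifth spans 7 semitones, so from E5 the target pitch is A4.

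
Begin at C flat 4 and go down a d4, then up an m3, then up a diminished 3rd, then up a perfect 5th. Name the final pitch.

A diminished fourth down from Cb4 is G3.
G3 up a minor third → Bb3 (3 semitones).
Up a diminished third from Bb3: Dbb4 (2 semitones up).
A perfect fifth up from Dbb4 is Abb4.

A double-flat 4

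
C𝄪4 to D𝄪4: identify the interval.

C to D spans two letter names (C-D) — that makes it a second of some quality.
Counting semitones, C##4→D##4 is 2, which is the major second.

M2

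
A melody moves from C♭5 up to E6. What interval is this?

augmented 10th

C to E spans three letter names (C-D-E), plus an octave, so the interval is some kind of tenth.
The major tenth is 16 semitones; here we have 17, one semitone wider: augmented.
(Equivalently, a compound augmented third: an augmented third plus an octave.)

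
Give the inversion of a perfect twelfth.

P4

First reduce the compound perfect twelfth to its simple form, a perfect fifth.
Inverted interval numbers add to nine, so a fifth pairs with a fourth (5 + 4 = 9).
And perfect stays perfect under inversion, so we get a perfect fourth.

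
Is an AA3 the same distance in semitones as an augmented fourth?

A doubly augmented third spans 6 semitones, and an augmented fourth also spans 6 semitones — they're enharmonic.

Yes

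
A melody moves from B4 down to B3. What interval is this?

P8

Descending from B4 to B3 is the same interval as ascending B3 to B4.
B to B is the same letter name, plus an octave — that makes it an octave of some quality.
Counting semitones, B3→B4 is 12, which is the perfect octave.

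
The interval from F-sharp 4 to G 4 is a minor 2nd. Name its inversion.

major 7th

Inverted interval numbers add to nine, so a second pairs with a seventh (2 + 7 = 9).
And minor becomes major under inversion, so we get a major seventh.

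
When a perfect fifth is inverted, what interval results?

perfect 4th

The rule of nine gives the new number: 9 − 5 = 4, so a fifth becomes a fourth.
And perfect stays perfect under inversion, so we get a perfect fourth.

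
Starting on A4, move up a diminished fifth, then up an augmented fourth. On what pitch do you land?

A diminished fifth up from A4 is Eb5.
Eb5 up an augmented fourth → A5 (6 semitones).

A5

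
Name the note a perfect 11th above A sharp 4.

D sharp 6

Four letters up from A (plus an octave) reaches D.
A perfect eleventh is 17 semitones; 17 semitones up from A#4 gives D#6.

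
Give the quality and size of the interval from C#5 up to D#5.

M2

C to D spans two letter names (C-D), so the interval is some kind of second.
Counting semitones, C#5→D#5 is 2, which is the major second.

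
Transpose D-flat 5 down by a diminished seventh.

Seven letter names down from D: E.
Moving 9 semitones down from Db5 (the size of a diminished seventh) reaches E4.

E 4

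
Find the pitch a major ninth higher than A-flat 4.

Counting two letter names plus an octave up from A lands on B.
A major ninth spans 14 semitones, so from Ab4 the target pitch is Bb5.

B-flat 5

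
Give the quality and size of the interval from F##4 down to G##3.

Descending from F##4 to G##3 is the same interval as ascending G##3 to F##4.
G to F spans seven letter names (G-A-B-C-D-E-F): a seventh.
A major seventh would be 11 semitones, but G##3 to F##4 is 10 — one semitone narrower, making it a minor seventh.

minor seventh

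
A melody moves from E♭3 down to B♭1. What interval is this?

P11

Descending from Eb3 to Bb1 is the same interval as ascending Bb1 to Eb3.
B to E spans four letter names (B-C-D-E), plus an octave — that makes it an eleventh of some quality.
Counting semitones, Bb1→Eb3 is 17, which is the perfect eleventh.
(Equivalently, a compound perfect fourth: a perfect fourth plus an octave.)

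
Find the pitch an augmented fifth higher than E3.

B#3

The fifth takes the letter from E up to B.
An augmented fifth is 8 semitones; 8 semitones up from E3 gives B#3.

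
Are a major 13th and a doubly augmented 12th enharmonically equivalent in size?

A major thirteenth = 21 semitones = a doubly augmented twelfth; enharmonically equal.

Yes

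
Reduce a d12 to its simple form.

d5

Each octave removed subtracts seven from the number: 12 − 7 = 5.
That makes a diminished twelfth a compound diminished fifth — an octave plus a diminished fifth.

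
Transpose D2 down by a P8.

An octave keeps the letter name D, an octave down from D.
Moving 12 semitones down from D2 (the size of a perfect octave) reaches D1.

D1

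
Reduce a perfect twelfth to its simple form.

Subtracting seven from the interval number removes an octave: 12 − 7 = 5.
That makes a perfect twelfth a compound perfect fifth — an octave plus a perfect fifth.

P5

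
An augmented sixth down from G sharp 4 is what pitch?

B flat 3

Counting six letter names down from G lands on B.
Moving 10 semitones down from G#4 (the size of an augmented sixth) reaches Bb3.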